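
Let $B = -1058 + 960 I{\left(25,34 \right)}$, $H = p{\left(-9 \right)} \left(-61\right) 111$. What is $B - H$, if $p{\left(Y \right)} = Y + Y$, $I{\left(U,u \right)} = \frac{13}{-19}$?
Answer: $- \frac{2348264}{19} \approx -1.2359 \cdot 10^{5}$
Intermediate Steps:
$I{\left(U,u \right)} = - \frac{13}{19}$ ($I{\left(U,u \right)} = 13 \left(- \frac{1}{19}\right) = - \frac{13}{19}$)
$p{\left(Y \right)} = 2 Y$
$H = 121878$ ($H = 2 \left(-9\right) \left(-61\right) 111 = \left(-18\right) \left(-61\right) 111 = 1098 \cdot 111 = 121878$)
$B = - \frac{32582}{19}$ ($B = -1058 + 960 \left(- \frac{13}{19}\right) = -1058 - \frac{12480}{19} = - \frac{32582}{19} \approx -1714.8$)
$B - H = - \frac{32582}{19} - 121878 = - \frac{2348264}{19}$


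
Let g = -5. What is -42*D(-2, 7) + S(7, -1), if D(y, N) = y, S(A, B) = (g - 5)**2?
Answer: 184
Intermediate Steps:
S(A, B) = 100 (S(A, B) = (-5 - 5)**2 = (-10)**2 = 100)
-42*D(-2, 7) + S(7, -1) = -42*(-2) + 100 = 84 + 100 = 184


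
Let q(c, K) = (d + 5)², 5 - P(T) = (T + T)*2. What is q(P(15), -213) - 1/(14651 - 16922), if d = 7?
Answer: 327025/2271 ≈ 144.00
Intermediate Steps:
P(T) = 5 - 4*T (P(T) = 5 - (T + T)*2 = 5 - 2*T*2 = 5 - 4*T)
q(c, K) = 144 (q(c, K) = (7 + 5)² = 12² = 144)
q(P(15), -213) - 1/(14651 - 16922) = 144 - 1/(14651 - 16922) = 144 - 1/(-2271) = 144 - 1*(-1/2271) = 144 + 1/2271 = 327025/2271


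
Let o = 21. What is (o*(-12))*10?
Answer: -2520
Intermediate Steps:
(o*(-12))*10 = (21*(-12))*10 = -252*10 = -2520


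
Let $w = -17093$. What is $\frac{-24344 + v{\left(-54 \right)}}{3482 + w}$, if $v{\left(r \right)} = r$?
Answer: $\frac{24398}{13611} \approx 1.7925$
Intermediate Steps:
$\frac{-24344 + v{\left(-54 \right)}}{3482 + w} = \frac{-24344 - 54}{3482 - 17093} = - \frac{24398}{-13611} = \left(-24398\right) \left(- \frac{1}{13611}\right) = \frac{24398}{13611}$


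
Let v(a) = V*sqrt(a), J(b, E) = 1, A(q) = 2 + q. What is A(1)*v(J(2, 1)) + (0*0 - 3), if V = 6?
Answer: 15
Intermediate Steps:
v(a) = 6*sqrt(a)
A(1)*v(J(2, 1)) + (0*0 - 3) = (2 + 1)*(6*sqrt(1)) + (0*0 - 3) = 3*(6*1) + (0 - 3) = 3*6 - 3 = 18 - 3 = 15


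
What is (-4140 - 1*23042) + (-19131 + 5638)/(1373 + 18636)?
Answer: -543898131/20009 ≈ -27183.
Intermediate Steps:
(-4140 - 1*23042) + (-19131 + 5638)/(1373 + 18636) = (-4140 - 23042) - 13493/20009 = -27182 - 13493*1/20009 = -27182 - 13493/20009 = -543898131/20009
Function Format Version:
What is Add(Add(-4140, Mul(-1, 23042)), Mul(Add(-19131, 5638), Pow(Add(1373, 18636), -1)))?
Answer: Rational(-543898131, 20009) ≈ -27183.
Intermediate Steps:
Add(Add(-4140, Mul(-1, 23042)), Mul(Add(-19131, 5638), Pow(Add(1373, 18636), -1))) = Add(Add(-4140, -23042), Mul(-13493, Pow(20009, -1))) = Add(-27182, Mul(-13493, Rational(1, 20009))) = Add(-27182, Rational(-13493, 20009)) = Rational(-543898131, 20009)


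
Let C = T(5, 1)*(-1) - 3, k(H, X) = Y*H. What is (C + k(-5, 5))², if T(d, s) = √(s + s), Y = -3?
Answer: (12 - √2)² ≈ 112.06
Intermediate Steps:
T(d, s) = √2*√s (T(d, s) = √(2*s) = √2*√s)
k(H, X) = -3*H
C = -3 - √2 (C = (√2*√1)*(-1) - 3 = (√2*1)*(-1) - 3 = √2*(-1) - 3 = -√2 - 3 = -3 - √2 ≈ -4.4142)
(C + k(-5, 5))² = ((-3 - √2) - 3*(-5))² = ((-3 - √2) + 15)² = (12 - √2)²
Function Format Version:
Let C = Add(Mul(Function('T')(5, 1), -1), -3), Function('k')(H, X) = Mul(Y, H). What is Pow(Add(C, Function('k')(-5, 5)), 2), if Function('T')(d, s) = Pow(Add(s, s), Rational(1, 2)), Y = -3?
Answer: Pow(Add(12, Mul(-1, Pow(2, Rational(1, 2)))), 2) ≈ 112.06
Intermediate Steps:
Function('T')(d, s) = Mul(Pow(2, Rational(1, 2)), Pow(s, Rational(1, 2))) (Function('T')(d, s) = Pow(Mul(2, s), Rational(1, 2)) = Mul(Pow(2, Rational(1, 2)), Pow(s, Rational(1, 2))))
Function('k')(H, X) = Mul(-3, H)
C = Add(-3, Mul(-1, Pow(2, Rational(1, 2)))) (C = Add(Mul(Mul(Pow(2, Rational(1, 2)), Pow(1, Rational(1, 2))), -1), -3) = Add(Mul(Mul(Pow(2, Rational(1, 2)), 1), -1), -3) = Add(Mul(Pow(2, Rational(1, 2)), -1), -3) = Add(Mul(-1, Pow(2, Rational(1, 2))), -3) = Add(-3, Mul(-1, Pow(2, Rational(1, 2)))) ≈ -4.4142)
Pow(Add(C, Function('k')(-5, 5)), 2) = Pow(Add(Add(-3, Mul(-1, Pow(2, Rational(1, 2)))), Mul(-3, -5)), 2) = Pow(Add(Add(-3, Mul(-1, Pow(2, Rational(1, 2)))), 15), 2) = Pow(Add(12, Mul(-1, Pow(2, Rational(1, 2)))), 2)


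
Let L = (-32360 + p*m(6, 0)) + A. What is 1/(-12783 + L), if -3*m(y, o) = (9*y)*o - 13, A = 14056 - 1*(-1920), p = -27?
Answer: -1/29284 ≈ -3.4148e-5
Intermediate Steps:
A = 15976 (A = 14056 + 1920 = 15976)
m(y, o) = 13/3 - 3*o*y (m(y, o) = -((9*y)*o - 13)/3 = -(9*o*y - 13)/3 = -(-13 + 9*o*y)/3 = 13/3 - 3*o*y)
L = -16501 (L = (-32360 - 27*(13/3 - 3*0*6)) + 15976 = (-32360 - 27*(13/3 + 0)) + 15976 = (-32360 - 27*13/3) + 15976 = (-32360 - 117) + 15976 = -32477 + 15976 = -16501)
1/(-12783 + L) = 1/(-12783 - 16501) = 1/(-29284) = -1/29284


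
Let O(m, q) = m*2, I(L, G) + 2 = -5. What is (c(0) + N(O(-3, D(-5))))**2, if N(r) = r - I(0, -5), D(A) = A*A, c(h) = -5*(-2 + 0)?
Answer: 121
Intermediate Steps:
I(L, G) = -7 (I(L, G) = -2 - 5 = -7)
c(h) = 10 (c(h) = -5*(-2) = 10)
D(A) = A**2
O(m, q) = 2*m
N(r) = 7 + r (N(r) = r - 1*(-7) = r + 7 = 7 + r)
(c(0) + N(O(-3, D(-5))))**2 = (10 + (7 + 2*(-3)))**2 = (10 + (7 - 6))**2 = (10 + 1)**2 = 11**2 = 121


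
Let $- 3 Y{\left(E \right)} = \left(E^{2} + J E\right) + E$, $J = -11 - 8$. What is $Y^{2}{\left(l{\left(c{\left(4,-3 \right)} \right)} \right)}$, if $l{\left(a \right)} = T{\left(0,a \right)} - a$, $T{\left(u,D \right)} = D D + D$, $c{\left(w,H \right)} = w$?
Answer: $\frac{1024}{9} \approx 113.78$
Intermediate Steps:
$J = -19$ ($J = -11 - 8 = -19$)
$T{\left(u,D \right)} = D + D^{2}$ ($T{\left(u,D \right)} = D^{2} + D = D + D^{2}$)
$l{\left(a \right)} = - a + a \left(1 + a\right)$ ($l{\left(a \right)} = a \left(1 + a\right) - a = - a + a \left(1 + a\right)$)
$Y{\left(E \right)} = 6 E - \frac{E^{2}}{3}$ ($Y{\left(E \right)} = - \frac{\left(E^{2} - 19 E\right) + E}{3} = - \frac{E^{2} - 18 E}{3} = 6 E - \frac{E^{2}}{3}$)
$Y^{2}{\left(l{\left(c{\left(4,-3 \right)} \right)} \right)} = \left(\frac{4^{2} \left(18 - 4^{2}\right)}{3}\right)^{2} = \left(\frac{1}{3} \cdot 16 \left(18 - 16\right)\right)^{2} = \left(\frac{1}{3} \cdot 16 \cdot 2\right)^{2} = \left(\frac{32}{3}\right)^{2} = \frac{1024}{9}$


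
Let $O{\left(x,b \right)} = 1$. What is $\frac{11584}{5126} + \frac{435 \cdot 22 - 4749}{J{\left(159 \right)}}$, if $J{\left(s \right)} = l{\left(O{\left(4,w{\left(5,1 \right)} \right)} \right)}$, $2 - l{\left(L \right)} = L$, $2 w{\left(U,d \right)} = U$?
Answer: $\frac{12362015}{2563} \approx 4823.3$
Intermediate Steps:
$w{\left(U,d \right)} = \frac{U}{2}$
$l{\left(L \right)} = 2 - L$
$J{\left(s \right)} = 1$ ($J{\left(s \right)} = 2 - 1 = 1$)
$\frac{11584}{5126} + \frac{435 \cdot 22 - 4749}{J{\left(159 \right)}} = \frac{11584}{5126} + \frac{435 \cdot 22 - 4749}{1} = 11584 \cdot \frac{1}{5126} + \left(9570 - 4749\right) 1 = \frac{5792}{2563} + 4821 \cdot 1 = \frac{5792}{2563} + 4821 = \frac{12362015}{2563}$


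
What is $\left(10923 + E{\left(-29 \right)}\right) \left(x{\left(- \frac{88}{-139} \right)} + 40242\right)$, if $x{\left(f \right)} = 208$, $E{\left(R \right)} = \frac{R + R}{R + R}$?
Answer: $441875800$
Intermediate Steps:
$E{\left(R \right)} = 1$ ($E{\left(R \right)} = \frac{2 R}{2 R} = 2 R \frac{1}{2 R} = 1$)
$\left(10923 + E{\left(-29 \right)}\right) \left(x{\left(- \frac{88}{-139} \right)} + 40242\right) = \left(10923 + 1\right) \left(208 + 40242\right) = 10924 \cdot 40450 = 441875800$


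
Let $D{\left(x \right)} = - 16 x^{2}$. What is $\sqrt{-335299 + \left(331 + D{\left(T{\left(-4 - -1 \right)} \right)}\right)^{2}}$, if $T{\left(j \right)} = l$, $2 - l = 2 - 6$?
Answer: $3 i \sqrt{30586} \approx 524.67 i$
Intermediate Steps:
$l = 6$ ($l = 2 - \left(2 - 6\right) = 2 - -4 = 2 + 4 = 6$)
$T{\left(j \right)} = 6$
$\sqrt{-335299 + \left(331 + D{\left(T{\left(-4 - -1 \right)} \right)}\right)^{2}} = \sqrt{-335299 + \left(331 - 16 \cdot 6^{2}\right)^{2}} = \sqrt{-335299 + \left(331 - 576\right)^{2}} = \sqrt{-335299 + \left(-245\right)^{2}} = \sqrt{-335299 + 60025} = \sqrt{-275274} = 3 i \sqrt{30586}$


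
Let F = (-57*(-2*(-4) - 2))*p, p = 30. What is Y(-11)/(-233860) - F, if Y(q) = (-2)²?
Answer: 599850899/58465 ≈ 10260.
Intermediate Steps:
Y(q) = 4
F = -10260 (F = -57*(-2*(-4) - 2)*30 = -57*(8 - 2)*30 = -57*6*30 = -342*30 = -10260)
Y(-11)/(-233860) - F = 4/(-233860) - 1*(-10260) = 4*(-1/233860) + 10260 = -1/58465 + 10260 = 599850899/58465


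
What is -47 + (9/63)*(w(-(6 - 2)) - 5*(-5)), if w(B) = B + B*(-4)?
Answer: -292/7 ≈ -41.714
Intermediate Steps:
w(B) = -3*B (w(B) = B - 4*B = -3*B)
-47 + (9/63)*(w(-(6 - 2)) - 5*(-5)) = -47 + (9/63)*(-(-3)*(6 - 2) - 5*(-5)) = -47 + (9*(1/63))*(-(-3)*4 + 25) = -47 + (-3*(-4) + 25)/7 = -47 + (12 + 25)/7 = -47 + (1/7)*37 = -47 + 37/7 = -292/7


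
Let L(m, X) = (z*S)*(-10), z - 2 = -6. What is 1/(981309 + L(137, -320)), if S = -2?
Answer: 1/981229 ≈ 1.0191e-6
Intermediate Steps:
z = -4 (z = 2 - 6 = -4)
L(m, X) = -80 (L(m, X) = -4*(-2)*(-10) = 8*(-10) = -80)
1/(981309 + L(137, -320)) = 1/(981309 - 80) = 1/981229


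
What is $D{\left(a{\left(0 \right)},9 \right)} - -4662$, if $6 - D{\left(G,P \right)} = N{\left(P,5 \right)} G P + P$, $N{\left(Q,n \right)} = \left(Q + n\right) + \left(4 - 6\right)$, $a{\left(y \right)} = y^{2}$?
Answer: $4659$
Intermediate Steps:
$N{\left(Q,n \right)} = -2 + Q + n$ ($N{\left(Q,n \right)} = \left(Q + n\right) + \left(4 - 6\right) = \left(Q + n\right) - 2 = -2 + Q + n$)
$D{\left(G,P \right)} = 6 - P - G P \left(3 + P\right)$ ($D{\left(G,P \right)} = 6 - \left(\left(-2 + P + 5\right) G P + P\right) = 6 - \left(\left(3 + P\right) G P + P\right) = 6 - \left(G \left(3 + P\right) P + P\right) = 6 - \left(G P \left(3 + P\right) + P\right) = 6 - \left(P + G P \left(3 + P\right)\right) = 6 - P - G P \left(3 + P\right)$)
$D{\left(a{\left(0 \right)},9 \right)} - -4662 = \left(6 - 9 - 0^{2} \cdot 9 \left(3 + 9\right)\right) - -4662 = \left(6 - 9 - 0 \cdot 9 \cdot 12\right) + 4662 = \left(6 - 9 + 0\right) + 4662 = -3 + 4662 = 4659$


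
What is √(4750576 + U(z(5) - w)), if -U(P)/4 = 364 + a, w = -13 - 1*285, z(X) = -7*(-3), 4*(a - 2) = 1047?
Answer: √4748065 ≈ 2179.0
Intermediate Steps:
a = 1055/4 (a = 2 + (¼)*1047 = 2 + 1047/4 = 1055/4 ≈ 263.75)
z(X) = 21
w = -298 (w = -13 - 285 = -298)
U(P) = -2511 (U(P) = -4*(364 + 1055/4) = -4*2511/4 = -2511)
√(4750576 + U(z(5) - w)) = √(4750576 - 2511) = √4748065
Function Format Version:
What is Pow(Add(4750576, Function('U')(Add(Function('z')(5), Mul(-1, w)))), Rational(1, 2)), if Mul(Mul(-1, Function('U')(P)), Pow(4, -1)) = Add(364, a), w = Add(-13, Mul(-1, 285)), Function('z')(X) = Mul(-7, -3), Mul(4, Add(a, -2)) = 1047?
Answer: Pow(4748065, Rational(1, 2)) ≈ 2179.0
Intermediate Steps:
a = Rational(1055, 4) (a = Add(2, Mul(Rational(1, 4), 1047)) = Add(2, Rational(1047, 4)) = Rational(1055, 4) ≈ 263.75)
Function('z')(X) = 21
w = -298 (w = Add(-13, -285) = -298)
Function('U')(P) = -2511 (Function('U')(P) = Mul(-4, Add(364, Rational(1055, 4))) = Mul(-4, Rational(2511, 4)) = -2511)
Pow(Add(4750576, Function('U')(Add(Function('z')(5), Mul(-1, w)))), Rational(1, 2)) = Pow(Add(4750576, -2511), Rational(1, 2)) = Pow(4748065, Rational(1, 2))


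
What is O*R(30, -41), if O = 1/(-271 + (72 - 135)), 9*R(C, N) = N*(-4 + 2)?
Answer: -41/1503 ≈ -0.027279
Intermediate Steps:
R(C, N) = -2*N/9 (R(C, N) = (N*(-4 + 2))/9 = (N*(-2))/9 = (-2*N)/9 = -2*N/9)
O = -1/334 (O = 1/(-271 - 63) = 1/(-334) = -1/334 ≈ -0.0029940)
O*R(30, -41) = -(-1)*(-41)/1503 = -1/334*82/9 = -41/1503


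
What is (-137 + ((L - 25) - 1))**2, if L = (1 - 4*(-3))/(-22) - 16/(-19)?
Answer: 4627944841/174724 ≈ 26487.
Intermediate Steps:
L = 105/418 (L = (1 + 12)*(-1/22) - 16*(-1/19) = 13*(-1/22) + 16/19 = -13/22 + 16/19 = 105/418 ≈ 0.25120)
(-137 + ((L - 25) - 1))**2 = (-137 + ((105/418 - 25) - 1))**2 = (-137 + (-10345/418 - 1))**2 = (-137 - 10763/418)**2 = (-68029/418)**2 = 4627944841/174724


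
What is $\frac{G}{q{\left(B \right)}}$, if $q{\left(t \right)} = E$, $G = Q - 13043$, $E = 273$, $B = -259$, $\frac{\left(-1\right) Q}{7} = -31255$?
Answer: $\frac{205742}{273} \approx 753.63$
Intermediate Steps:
$Q = 218785$ ($Q = \left(-7\right) \left(-31255\right) = 218785$)
$G = 205742$ ($G = 218785 - 13043 = 205742$)
$q{\left(t \right)} = 273$
$\frac{G}{q{\left(B \right)}} = \frac{205742}{273}$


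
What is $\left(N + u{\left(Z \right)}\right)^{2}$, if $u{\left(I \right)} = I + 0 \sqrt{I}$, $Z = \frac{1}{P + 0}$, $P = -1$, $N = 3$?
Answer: $4$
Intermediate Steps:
$Z = -1$ ($Z = \frac{1}{-1 + 0} = \frac{1}{-1} = -1$)
$u{\left(I \right)} = I$ ($u{\left(I \right)} = I + 0 = I$)
$\left(N + u{\left(Z \right)}\right)^{2} = \left(3 - 1\right)^{2} = 2^{2} = 4$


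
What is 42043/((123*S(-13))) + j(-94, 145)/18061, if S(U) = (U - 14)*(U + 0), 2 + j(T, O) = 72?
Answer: 762360733/779747553 ≈ 0.97770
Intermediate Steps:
j(T, O) = 70 (j(T, O) = -2 + 72 = 70)
S(U) = U*(-14 + U) (S(U) = (-14 + U)*U = U*(-14 + U))
42043/((123*S(-13))) + j(-94, 145)/18061 = 42043/((123*(-13*(-14 - 13)))) + 70/18061 = 42043/((123*(-13*(-27)))) + 70*(1/18061) = 42043/((123*351)) + 70/18061 = 42043/43173 + 70/18061 = 762360733/779747553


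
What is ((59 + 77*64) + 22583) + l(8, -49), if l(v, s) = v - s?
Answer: 27627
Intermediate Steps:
((59 + 77*64) + 22583) + l(8, -49) = ((59 + 77*64) + 22583) + (8 - 1*(-49)) = ((59 + 4928) + 22583) + (8 + 49) = (4987 + 22583) + 57 = 27570 + 57 = 27627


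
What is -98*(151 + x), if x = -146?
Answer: -490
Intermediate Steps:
-98*(151 + x) = -98*(151 - 146) = -98*5 = -490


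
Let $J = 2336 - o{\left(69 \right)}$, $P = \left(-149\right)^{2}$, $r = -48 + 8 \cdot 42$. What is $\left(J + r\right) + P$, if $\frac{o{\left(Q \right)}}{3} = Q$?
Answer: $24618$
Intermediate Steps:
$o{\left(Q \right)} = 3 Q$
$r = 288$ ($r = -48 + 336 = 288$)
$P = 22201$
$J = 2129$ ($J = 2336 - 3 \cdot 69 = 2336 - 207 = 2129$)
$\left(J + r\right) + P = \left(2129 + 288\right) + 22201 = 2417 + 22201 = 24618$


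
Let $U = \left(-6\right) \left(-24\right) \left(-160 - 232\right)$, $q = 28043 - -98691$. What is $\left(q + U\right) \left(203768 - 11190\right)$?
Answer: $13535537308$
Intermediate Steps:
$q = 126734$ ($q = 28043 + 98691 = 126734$)
$U = -56448$ ($U = 144 \left(-392\right) = -56448$)
$\left(q + U\right) \left(203768 - 11190\right) = \left(126734 - 56448\right) \left(203768 - 11190\right) = 70286 \cdot 192578 = 13535537308$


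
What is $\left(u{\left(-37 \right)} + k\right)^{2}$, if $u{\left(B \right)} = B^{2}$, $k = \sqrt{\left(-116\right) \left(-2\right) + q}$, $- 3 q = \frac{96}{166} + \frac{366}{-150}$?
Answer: $\frac{\left(1704405 + \sqrt{360567687}\right)^{2}}{1550025} \approx 1.9162 \cdot 10^{6}$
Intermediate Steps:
$q = \frac{3863}{6225}$ ($q = - \frac{\frac{96}{166} + \frac{366}{-150}}{3} = - \frac{96 \cdot \frac{1}{166} + 366 \left(- \frac{1}{150}\right)}{3} = - \frac{\frac{48}{83} - \frac{61}{25}}{3} = \left(- \frac{1}{3}\right) \left(- \frac{3863}{2075}\right) = \frac{3863}{6225} \approx 0.62056$)
$k = \frac{\sqrt{360567687}}{1245}$ ($k = \sqrt{\left(-116\right) \left(-2\right) + \frac{3863}{6225}} = \sqrt{232 + \frac{3863}{6225}} = \sqrt{\frac{1448063}{6225}} = \frac{\sqrt{360567687}}{1245} \approx 15.252$)
$\left(u{\left(-37 \right)} + k\right)^{2} = \left(\left(-37\right)^{2} + \frac{\sqrt{360567687}}{1245}\right)^{2} = \left(1369 + \frac{\sqrt{360567687}}{1245}\right)^{2}$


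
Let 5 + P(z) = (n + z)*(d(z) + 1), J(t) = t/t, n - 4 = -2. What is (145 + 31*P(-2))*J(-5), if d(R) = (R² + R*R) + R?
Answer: -10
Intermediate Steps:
d(R) = R + 2*R² (d(R) = (R² + R²) + R = 2*R² + R = R + 2*R²)
n = 2 (n = 4 - 2 = 2)
J(t) = 1
P(z) = -5 + (1 + z*(1 + 2*z))*(2 + z) (P(z) = -5 + (2 + z)*(z*(1 + 2*z) + 1) = -5 + (2 + z)*(1 + z*(1 + 2*z)) = -5 + (1 + z*(1 + 2*z))*(2 + z))
(145 + 31*P(-2))*J(-5) = (145 + 31*(-3 + 2*(-2)³ + 3*(-2) + 5*(-2)²))*1 = (145 + 31*(-3 + 2*(-8) - 6 + 5*4))*1 = (145 + 31*(-3 - 16 - 6 + 20))*1 = (145 + 31*(-5))*1 = (145 - 155)*1 = -10*1 = -10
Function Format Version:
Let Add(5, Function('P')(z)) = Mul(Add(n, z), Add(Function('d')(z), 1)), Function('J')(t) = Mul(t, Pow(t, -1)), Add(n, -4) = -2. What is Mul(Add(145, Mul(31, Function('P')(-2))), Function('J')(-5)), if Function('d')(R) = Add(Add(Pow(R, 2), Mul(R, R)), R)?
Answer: -10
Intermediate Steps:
Function('d')(R) = Add(R, Mul(2, Pow(R, 2))) (Function('d')(R) = Add(Add(Pow(R, 2), Pow(R, 2)), R) = Add(Mul(2, Pow(R, 2)), R) = Add(R, Mul(2, Pow(R, 2))))
n = 2 (n = Add(4, -2) = 2)
Function('J')(t) = 1
Function('P')(z) = Add(-5, Mul(Add(1, Mul(z, Add(1, Mul(2, z)))), Add(2, z))) (Function('P')(z) = Add(-5, Mul(Add(2, z), Add(Mul(z, Add(1, Mul(2, z))), 1))) = Add(-5, Mul(Add(2, z), Add(1, Mul(z, Add(1, Mul(2, z)))))) = Add(-5, Mul(Add(1, Mul(z, Add(1, Mul(2, z)))), Add(2, z))))
Mul(Add(145, Mul(31, Function('P')(-2))), Function('J')(-5)) = Mul(Add(145, Mul(31, Add(-3, Mul(2, Pow(-2, 3)), Mul(3, -2), Mul(5, Pow(-2, 2))))), 1) = Mul(Add(145, Mul(31, Add(-3, Mul(2, -8), -6, Mul(5, 4)))), 1) = Mul(Add(145, Mul(31, Add(-3, -16, -6, 20))), 1) = Mul(Add(145, Mul(31, -5)), 1) = Mul(Add(145, -155), 1) = Mul(-10, 1) = -10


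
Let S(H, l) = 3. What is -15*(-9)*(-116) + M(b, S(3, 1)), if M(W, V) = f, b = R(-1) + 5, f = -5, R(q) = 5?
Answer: -15665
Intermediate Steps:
b = 10 (b = 5 + 5 = 10)
M(W, V) = -5
-15*(-9)*(-116) + M(b, S(3, 1)) = -15*(-9)*(-116) - 5 = 135*(-116) - 5 = -15660 - 5 = -15665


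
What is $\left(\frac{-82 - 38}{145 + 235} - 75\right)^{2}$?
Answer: $\frac{2047761}{361} \approx 5672.5$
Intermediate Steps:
$\left(\frac{-82 - 38}{145 + 235} - 75\right)^{2} = \left(- \frac{120}{380} - 75\right)^{2} = \left(\left(-120\right) \frac{1}{380} - 75\right)^{2} = \left(- \frac{6}{19} - 75\right)^{2} = \left(- \frac{1431}{19}\right)^{2} = \frac{2047761}{361}$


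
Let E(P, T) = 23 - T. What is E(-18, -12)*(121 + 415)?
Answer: 18760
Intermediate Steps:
E(-18, -12)*(121 + 415) = (23 - 1*(-12))*(121 + 415) = (23 + 12)*536 = 35*536 = 18760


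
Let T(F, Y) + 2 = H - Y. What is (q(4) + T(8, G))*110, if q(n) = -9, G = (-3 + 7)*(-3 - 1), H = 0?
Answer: 550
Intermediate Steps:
G = -16 (G = 4*(-4) = -16)
T(F, Y) = -2 - Y (T(F, Y) = -2 + (0 - Y) = -2 - Y)
(q(4) + T(8, G))*110 = (-9 + (-2 - 1*(-16)))*110 = (-9 + (-2 + 16))*110 = (-9 + 14)*110 = 5*110 = 550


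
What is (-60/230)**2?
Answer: 36/529 ≈ 0.068053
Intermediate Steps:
(-60/230)**2 = (-60*1/230)**2 = (-6/23)**2 = 36/529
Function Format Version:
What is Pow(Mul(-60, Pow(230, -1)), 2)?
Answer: Rational(36, 529) ≈ 0.068053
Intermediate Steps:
Pow(Mul(-60, Pow(230, -1)), 2) = Pow(Mul(-60, Rational(1, 230)), 2) = Pow(Rational(-6, 23), 2) = Rational(36, 529)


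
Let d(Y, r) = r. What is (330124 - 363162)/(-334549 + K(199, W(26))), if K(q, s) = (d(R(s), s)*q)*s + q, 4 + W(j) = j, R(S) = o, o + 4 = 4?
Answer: 16519/119017 ≈ 0.13880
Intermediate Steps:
o = 0 (o = -4 + 4 = 0)
R(S) = 0
W(j) = -4 + j
K(q, s) = q + q*s**2 (K(q, s) = (s*q)*s + q = (q*s)*s + q = q*s**2 + q = q + q*s**2)
(330124 - 363162)/(-334549 + K(199, W(26))) = (330124 - 363162)/(-334549 + 199*(1 + (-4 + 26)**2)) = -33038/(-334549 + 199*(1 + 22**2)) = -33038/(-334549 + 199*(1 + 484)) = -33038/(-334549 + 199*485) = -33038/(-334549 + 96515) = -33038/(-238034) = -33038*(-1/238034) = 16519/119017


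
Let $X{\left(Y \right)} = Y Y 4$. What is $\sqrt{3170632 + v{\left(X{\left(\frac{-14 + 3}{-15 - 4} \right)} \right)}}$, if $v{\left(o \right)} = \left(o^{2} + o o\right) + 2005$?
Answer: $\frac{\sqrt{413461694989}}{361} \approx 1781.2$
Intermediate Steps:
$X{\left(Y \right)} = 4 Y^{2}$ ($X{\left(Y \right)} = Y^{2} \cdot 4 = 4 Y^{2}$)
$v{\left(o \right)} = 2005 + 2 o^{2}$ ($v{\left(o \right)} = \left(o^{2} + o^{2}\right) + 2005 = 2 o^{2} + 2005 = 2005 + 2 o^{2}$)
$\sqrt{3170632 + v{\left(X{\left(\frac{-14 + 3}{-15 - 4} \right)} \right)}} = \sqrt{3170632 + \left(2005 + 2 \left(4 \left(\frac{-14 + 3}{-15 - 4}\right)^{2}\right)^{2}\right)} = \sqrt{3170632 + \left(2005 + 2 \left(4 \left(- \frac{11}{-19}\right)^{2}\right)^{2}\right)} = \sqrt{3170632 + \left(2005 + 2 \left(4 \left(\left(-11\right) \left(- \frac{1}{19}\right)\right)^{2}\right)^{2}\right)} = \sqrt{3170632 + \left(2005 + 2 \left(4 \left(\frac{11}{19}\right)^{2}\right)^{2}\right)} = \sqrt{3170632 + \left(2005 + 2 \left(4 \cdot \frac{121}{361}\right)^{2}\right)} = \sqrt{3170632 + \left(2005 + 2 \left(\frac{484}{361}\right)^{2}\right)} = \sqrt{3170632 + \left(2005 + 2 \cdot \frac{234256}{130321}\right)} = \sqrt{3170632 + \left(2005 + \frac{468512}{130321}\right)} = \sqrt{3170632 + \frac{261762117}{130321}} = \sqrt{\frac{413461694989}{130321}} = \frac{\sqrt{413461694989}}{361}$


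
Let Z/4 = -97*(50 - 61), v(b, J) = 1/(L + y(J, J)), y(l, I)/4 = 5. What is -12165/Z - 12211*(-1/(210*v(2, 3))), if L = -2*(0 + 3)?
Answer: 51934073/64020 ≈ 811.22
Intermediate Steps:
L = -6 (L = -2*3 = -6)
y(l, I) = 20 (y(l, I) = 4*5 = 20)
v(b, J) = 1/14 (v(b, J) = 1/(-6 + 20) = 1/14)
Z = 4268 (Z = 4*(-97*(50 - 61)) = 4*(-97*(-11)) = 4*1067 = 4268)
-12165/Z - 12211*(-1/(210*v(2, 3))) = -12165/4268 - 12211/((1/14)*(-210)) = -12165*1/4268 - 12211/(-15) = -12165/4268 - 12211*(-1/15) = -12165/4268 + 12211/15 = 51934073/64020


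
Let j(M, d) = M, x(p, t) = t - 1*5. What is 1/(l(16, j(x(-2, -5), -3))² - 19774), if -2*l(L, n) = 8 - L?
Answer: -1/19758 ≈ -5.0612e-5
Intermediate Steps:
x(p, t) = -5 + t (x(p, t) = t - 5 = -5 + t)
l(L, n) = -4 + L/2 (l(L, n) = -(8 - L)/2 = -4 + L/2)
1/(l(16, j(x(-2, -5), -3))² - 19774) = 1/((-4 + (½)*16)² - 19774) = 1/((-4 + 8)² - 19774) = 1/(4² - 19774) = 1/(16 - 19774) = 1/(-19758) = -1/19758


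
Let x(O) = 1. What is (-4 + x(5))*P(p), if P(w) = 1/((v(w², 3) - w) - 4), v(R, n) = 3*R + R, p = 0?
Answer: ¾ ≈ 0.75000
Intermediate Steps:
v(R, n) = 4*R
P(w) = 1/(-4 - w + 4*w²) (P(w) = 1/((4*w² - w) - 4) = 1/((-w + 4*w²) - 4) = 1/(-4 - w + 4*w²))
(-4 + x(5))*P(p) = (-4 + 1)/(-4 - 1*0 + 4*0²) = -3/(-4 + 0 + 4*0) = -3/(-4 + 0 + 0) = -3/(-4) = -3*(-¼) = ¾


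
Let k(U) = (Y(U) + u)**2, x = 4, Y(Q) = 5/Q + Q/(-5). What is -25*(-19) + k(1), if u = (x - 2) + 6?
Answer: 15971/25 ≈ 638.84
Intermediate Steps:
Y(Q) = 5/Q - Q/5 (Y(Q) = 5/Q + Q*(-1/5) = 5/Q - Q/5)
u = 8 (u = (4 - 2) + 6 = 2 + 6 = 8)
k(U) = (8 + 5/U - U/5)**2 (k(U) = ((5/U - U/5) + 8)**2 = (8 + 5/U - U/5)**2)
-25*(-19) + k(1) = -25*(-19) + (1/25)*(25 + 1*(40 - 1*1))**2/1**2 = 475 + (1/25)*1*(25 + 1*(40 - 1))**2 = 475 + (1/25)*1*(25 + 1*39)**2 = 475 + (1/25)*1*(25 + 39)**2 = 475 + (1/25)*1*64**2 = 475 + (1/25)*1*4096 = 475 + 4096/25 = 15971/25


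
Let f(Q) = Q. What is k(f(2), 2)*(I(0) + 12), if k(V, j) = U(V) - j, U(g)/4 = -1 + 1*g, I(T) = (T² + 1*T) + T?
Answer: 24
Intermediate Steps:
I(T) = T² + 2*T (I(T) = (T² + T) + T = (T + T²) + T = T² + 2*T)
U(g) = -4 + 4*g (U(g) = 4*(-1 + 1*g) = 4*(-1 + g) = -4 + 4*g)
k(V, j) = -4 - j + 4*V (k(V, j) = (-4 + 4*V) - j = -4 - j + 4*V)
k(f(2), 2)*(I(0) + 12) = (-4 - 1*2 + 4*2)*(0*(2 + 0) + 12) = (-4 - 2 + 8)*(0*2 + 12) = 2*(0 + 12) = 2*12 = 24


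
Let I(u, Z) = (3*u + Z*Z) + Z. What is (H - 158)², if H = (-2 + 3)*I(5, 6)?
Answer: 10201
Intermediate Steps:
I(u, Z) = Z + Z² + 3*u (I(u, Z) = (3*u + Z²) + Z = (Z² + 3*u) + Z = Z + Z² + 3*u)
H = 57 (H = (-2 + 3)*(6 + 6² + 3*5) = 1*(6 + 36 + 15) = 1*57 = 57)
(H - 158)² = (57 - 158)² = (-101)² = 10201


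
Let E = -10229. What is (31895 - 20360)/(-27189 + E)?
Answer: -11535/37418 ≈ -0.30827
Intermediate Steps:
(31895 - 20360)/(-27189 + E) = (31895 - 20360)/(-27189 - 10229) = 11535/(-37418) = 11535*(-1/37418) = -11535/37418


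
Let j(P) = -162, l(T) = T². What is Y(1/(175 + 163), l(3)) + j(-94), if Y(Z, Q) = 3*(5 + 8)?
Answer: -123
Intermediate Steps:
Y(Z, Q) = 39 (Y(Z, Q) = 3*13 = 39)
Y(1/(175 + 163), l(3)) + j(-94) = 39 - 162 = -123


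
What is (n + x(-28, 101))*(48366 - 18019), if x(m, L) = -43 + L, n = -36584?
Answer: -1108454522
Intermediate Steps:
(n + x(-28, 101))*(48366 - 18019) = (-36584 + (-43 + 101))*(48366 - 18019) = (-36584 + 58)*30347 = -36526*30347 = -1108454522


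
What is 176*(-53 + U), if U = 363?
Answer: 54560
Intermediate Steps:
176*(-53 + U) = 176*(-53 + 363) = 176*310 = 54560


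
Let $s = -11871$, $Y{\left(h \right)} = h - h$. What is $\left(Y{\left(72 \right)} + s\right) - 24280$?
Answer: $-36151$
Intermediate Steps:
$Y{\left(h \right)} = 0$
$\left(Y{\left(72 \right)} + s\right) - 24280 = \left(0 - 11871\right) - 24280 = -11871 - 24280 = -36151$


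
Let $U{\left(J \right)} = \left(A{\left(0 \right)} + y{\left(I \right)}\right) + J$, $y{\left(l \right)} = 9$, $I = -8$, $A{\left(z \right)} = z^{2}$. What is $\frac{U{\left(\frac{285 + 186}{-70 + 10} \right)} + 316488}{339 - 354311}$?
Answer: $- \frac{6329783}{7079440} \approx -0.89411$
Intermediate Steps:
$U{\left(J \right)} = 9 + J$ ($U{\left(J \right)} = \left(0^{2} + 9\right) + J = \left(0 + 9\right) + J = 9 + J$)
$\frac{U{\left(\frac{285 + 186}{-70 + 10} \right)} + 316488}{339 - 354311} = \frac{\left(9 + \frac{285 + 186}{-70 + 10}\right) + 316488}{339 - 354311} = \frac{\left(9 + \frac{471}{-60}\right) + 316488}{-353972} = \left(\left(9 + 471 \left(- \frac{1}{60}\right)\right) + 316488\right) \left(- \frac{1}{353972}\right) = \left(\left(9 - \frac{157}{20}\right) + 316488\right) \left(- \frac{1}{353972}\right) = \left(\frac{23}{20} + 316488\right) \left(- \frac{1}{353972}\right) = \frac{6329783}{20} \left(- \frac{1}{353972}\right) = - \frac{6329783}{7079440}$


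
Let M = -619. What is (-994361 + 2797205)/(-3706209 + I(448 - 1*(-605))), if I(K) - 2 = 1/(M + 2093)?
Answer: -885797352/1820983039 ≈ -0.48644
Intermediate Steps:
I(K) = 2949/1474 (I(K) = 2 + 1/(-619 + 2093) = 2 + 1/1474 = 2949/1474)
(-994361 + 2797205)/(-3706209 + I(448 - 1*(-605))) = (-994361 + 2797205)/(-3706209 + 2949/1474) = 1802844/(-5462949117/1474) = 1802844*(-1474/5462949117) = -885797352/1820983039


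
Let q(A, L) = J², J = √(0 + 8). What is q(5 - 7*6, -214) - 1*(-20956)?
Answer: 20964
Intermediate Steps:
J = 2*√2 (J = √8 = 2*√2 ≈ 2.8284)
q(A, L) = 8 (q(A, L) = (2*√2)² = 8)
q(5 - 7*6, -214) - 1*(-20956) = 8 - 1*(-20956) = 8 + 20956 = 20964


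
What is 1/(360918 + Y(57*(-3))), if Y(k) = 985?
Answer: 1/361903 ≈ 2.7632e-6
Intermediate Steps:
1/(360918 + Y(57*(-3))) = 1/(360918 + 985) = 1/361903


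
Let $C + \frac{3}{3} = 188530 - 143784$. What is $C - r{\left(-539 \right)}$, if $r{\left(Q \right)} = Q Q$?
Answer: $-245776$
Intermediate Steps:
$C = 44745$ ($C = -1 + \left(188530 - 143784\right) = -1 + 44746 = 44745$)
$r{\left(Q \right)} = Q^{2}$
$C - r{\left(-539 \right)} = 44745 - \left(-539\right)^{2} = 44745 - 290521 = -245776$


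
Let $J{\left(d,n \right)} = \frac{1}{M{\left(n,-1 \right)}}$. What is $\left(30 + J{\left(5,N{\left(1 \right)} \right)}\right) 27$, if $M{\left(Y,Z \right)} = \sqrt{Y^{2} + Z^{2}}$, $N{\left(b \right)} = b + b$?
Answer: $810 + \frac{27 \sqrt{5}}{5} \approx 822.08$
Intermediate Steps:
$N{\left(b \right)} = 2 b$
$J{\left(d,n \right)} = \frac{1}{\sqrt{1 + n^{2}}}$ ($J{\left(d,n \right)} = \frac{1}{\sqrt{n^{2} + \left(-1\right)^{2}}} = \frac{1}{\sqrt{n^{2} + 1}} = \frac{1}{\sqrt{1 + n^{2}}}$)
$\left(30 + J{\left(5,N{\left(1 \right)} \right)}\right) 27 = \left(30 + \frac{1}{\sqrt{1 + \left(2 \cdot 1\right)^{2}}}\right) 27 = \left(30 + \frac{1}{\sqrt{1 + 2^{2}}}\right) 27 = \left(30 + \frac{1}{\sqrt{1 + 4}}\right) 27 = \left(30 + \frac{1}{\sqrt{5}}\right) 27 = \left(30 + \frac{\sqrt{5}}{5}\right) 27 = 810 + \frac{27 \sqrt{5}}{5}$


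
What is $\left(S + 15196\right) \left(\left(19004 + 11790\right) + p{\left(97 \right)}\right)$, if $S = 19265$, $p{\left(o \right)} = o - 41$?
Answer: $1063121850$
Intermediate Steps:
$p{\left(o \right)} = -41 + o$ ($p{\left(o \right)} = o - 41 = -41 + o$)
$\left(S + 15196\right) \left(\left(19004 + 11790\right) + p{\left(97 \right)}\right) = \left(19265 + 15196\right) \left(\left(19004 + 11790\right) + \left(-41 + 97\right)\right) = 34461 \left(30794 + 56\right) = 34461 \cdot 30850 = 1063121850$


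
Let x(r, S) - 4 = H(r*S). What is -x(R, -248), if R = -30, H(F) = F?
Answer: -7444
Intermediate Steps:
x(r, S) = 4 + S*r (x(r, S) = 4 + r*S = 4 + S*r)
-x(R, -248) = -(4 - 248*(-30)) = -(4 + 7440) = -1*7444 = -7444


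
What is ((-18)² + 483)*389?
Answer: 313923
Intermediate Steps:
((-18)² + 483)*389 = (324 + 483)*389 = 807*389 = 313923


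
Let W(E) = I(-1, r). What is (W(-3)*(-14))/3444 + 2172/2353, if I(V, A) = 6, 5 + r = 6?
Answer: 479/533 ≈ 0.89869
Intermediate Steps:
r = 1 (r = -5 + 6 = 1)
W(E) = 6
(W(-3)*(-14))/3444 + 2172/2353 = (6*(-14))/3444 + 2172/2353 = -84*1/3444 + 2172*(1/2353) = -1/41 + 12/13 = 479/533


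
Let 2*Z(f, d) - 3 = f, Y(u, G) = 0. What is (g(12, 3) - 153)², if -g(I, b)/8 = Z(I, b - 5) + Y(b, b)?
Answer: 45369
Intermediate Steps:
Z(f, d) = 3/2 + f/2
g(I, b) = -12 - 4*I (g(I, b) = -8*((3/2 + I/2) + 0) = -8*(3/2 + I/2) = -12 - 4*I)
(g(12, 3) - 153)² = ((-12 - 4*12) - 153)² = ((-12 - 48) - 153)² = (-60 - 153)² = (-213)² = 45369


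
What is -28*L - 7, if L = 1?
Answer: -35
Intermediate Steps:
-28*L - 7 = -28*1 - 7 = -28 - 7 = -35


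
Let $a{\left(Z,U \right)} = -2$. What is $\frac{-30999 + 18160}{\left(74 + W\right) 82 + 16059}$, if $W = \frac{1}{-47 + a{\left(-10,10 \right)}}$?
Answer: $- \frac{629111}{1084141} \approx -0.58029$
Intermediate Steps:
$W = - \frac{1}{49}$ ($W = \frac{1}{-47 - 2} = \frac{1}{-49} = - \frac{1}{49} \approx -0.020408$)
$\frac{-30999 + 18160}{\left(74 + W\right) 82 + 16059} = \frac{-30999 + 18160}{\left(74 - \frac{1}{49}\right) 82 + 16059} = - \frac{12839}{\frac{3625}{49} \cdot 82 + 16059} = - \frac{12839}{\frac{297250}{49} + 16059} = - \frac{12839}{\frac{1084141}{49}} = \left(-12839\right) \frac{49}{1084141} = - \frac{629111}{1084141}$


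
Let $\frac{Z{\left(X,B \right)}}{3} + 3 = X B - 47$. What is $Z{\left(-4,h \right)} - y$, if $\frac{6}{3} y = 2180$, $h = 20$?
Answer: $-1480$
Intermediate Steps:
$Z{\left(X,B \right)} = -150 + 3 B X$ ($Z{\left(X,B \right)} = -9 + 3 \left(X B - 47\right) = -9 + 3 \left(B X - 47\right) = -9 + 3 \left(-47 + B X\right) = -9 + \left(-141 + 3 B X\right) = -150 + 3 B X$)
$y = 1090$ ($y = \frac{1}{2} \cdot 2180 = 1090$)
$Z{\left(-4,h \right)} - y = \left(-150 + 3 \cdot 20 \left(-4\right)\right) - 1090 = \left(-150 - 240\right) - 1090 = -390 - 1090 = -1480$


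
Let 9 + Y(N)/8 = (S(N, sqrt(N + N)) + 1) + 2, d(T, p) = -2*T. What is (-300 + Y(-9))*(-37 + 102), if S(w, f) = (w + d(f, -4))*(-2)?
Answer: -13260 + 6240*I*sqrt(2) ≈ -13260.0 + 8824.7*I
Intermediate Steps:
S(w, f) = -2*w + 4*f (S(w, f) = (w - 2*f)*(-2) = -2*w + 4*f)
Y(N) = -48 - 16*N + 32*sqrt(2)*sqrt(N) (Y(N) = -72 + 8*(((-2*N + 4*sqrt(N + N)) + 1) + 2) = -72 + 8*(((-2*N + 4*sqrt(2*N)) + 1) + 2) = -72 + 8*(((-2*N + 4*(sqrt(2)*sqrt(N))) + 1) + 2) = -72 + 8*(((-2*N + 4*sqrt(2)*sqrt(N)) + 1) + 2) = -72 + 8*((1 - 2*N + 4*sqrt(2)*sqrt(N)) + 2) = -72 + 8*(3 - 2*N + 4*sqrt(2)*sqrt(N)) = -72 + (24 - 16*N + 32*sqrt(2)*sqrt(N)) = -48 - 16*N + 32*sqrt(2)*sqrt(N))
(-300 + Y(-9))*(-37 + 102) = (-300 + (-48 - 16*(-9) + 32*sqrt(2)*sqrt(-9)))*(-37 + 102) = (-300 + (-48 + 144 + 32*sqrt(2)*(3*I)))*65 = (-300 + (-48 + 144 + 96*I*sqrt(2)))*65 = (-300 + (96 + 96*I*sqrt(2)))*65 = (-204 + 96*I*sqrt(2))*65 = -13260 + 6240*I*sqrt(2)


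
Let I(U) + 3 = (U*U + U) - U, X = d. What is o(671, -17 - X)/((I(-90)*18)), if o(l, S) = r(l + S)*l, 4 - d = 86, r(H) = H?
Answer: 246928/72873 ≈ 3.3885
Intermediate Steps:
d = -82 (d = 4 - 1*86 = 4 - 86 = -82)
X = -82
o(l, S) = l*(S + l) (o(l, S) = (l + S)*l = (S + l)*l = l*(S + l))
I(U) = -3 + U² (I(U) = -3 + ((U*U + U) - U) = -3 + ((U² + U) - U) = -3 + ((U + U²) - U) = -3 + U²)
o(671, -17 - X)/((I(-90)*18)) = (671*((-17 - 1*(-82)) + 671))/(((-3 + (-90)²)*18)) = (671*((-17 + 82) + 671))/(((-3 + 8100)*18)) = (671*(65 + 671))/((8097*18)) = (671*736)/145746 = 493856*(1/145746) = 246928/72873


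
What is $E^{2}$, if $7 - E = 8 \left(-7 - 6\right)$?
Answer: $12321$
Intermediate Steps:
$E = 111$ ($E = 7 - 8 \left(-7 - 6\right) = 7 - 8 \left(-13\right) = 7 - -104 = 7 + 104 = 111$)
$E^{2} = 111^{2} = 12321$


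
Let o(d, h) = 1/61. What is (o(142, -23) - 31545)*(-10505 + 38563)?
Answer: -53990438152/61 ≈ -8.8509e+8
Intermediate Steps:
o(d, h) = 1/61
(o(142, -23) - 31545)*(-10505 + 38563) = (1/61 - 31545)*(-10505 + 38563) = -1924244/61*28058 = -53990438152/61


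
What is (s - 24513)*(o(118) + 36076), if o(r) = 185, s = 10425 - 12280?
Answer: -956130048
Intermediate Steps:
s = -1855
(s - 24513)*(o(118) + 36076) = (-1855 - 24513)*(185 + 36076) = -26368*36261 = -956130048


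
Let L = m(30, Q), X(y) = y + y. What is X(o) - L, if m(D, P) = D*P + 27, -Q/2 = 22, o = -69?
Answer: 1155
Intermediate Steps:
Q = -44 (Q = -2*22 = -44)
m(D, P) = 27 + D*P
X(y) = 2*y
L = -1293 (L = 27 + 30*(-44) = 27 - 1320 = -1293)
X(o) - L = 2*(-69) - 1*(-1293) = -138 + 1293 = 1155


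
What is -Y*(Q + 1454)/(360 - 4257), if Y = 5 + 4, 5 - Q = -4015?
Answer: 5474/433 ≈ 12.642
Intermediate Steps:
Q = 4020 (Q = 5 - 1*(-4015) = 5 + 4015 = 4020)
Y = 9
-Y*(Q + 1454)/(360 - 4257) = -9*(4020 + 1454)/(360 - 4257) = -9*5474/(-3897) = -9*5474*(-1/3897) = -9*(-5474)/3897 = -1*(-5474/433) = 5474/433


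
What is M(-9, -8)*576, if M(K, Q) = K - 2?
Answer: -6336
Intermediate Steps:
M(K, Q) = -2 + K
M(-9, -8)*576 = (-2 - 9)*576 = -11*576 = -6336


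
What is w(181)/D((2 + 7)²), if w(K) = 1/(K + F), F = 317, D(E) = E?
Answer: 1/40338 ≈ 2.4791e-5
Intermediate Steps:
w(K) = 1/(317 + K) (w(K) = 1/(K + 317) = 1/(317 + K))
w(181)/D((2 + 7)²) = 1/((317 + 181)*((2 + 7)²)) = 1/(498*(9²)) = (1/498)/81 = (1/498)*(1/81) = 1/40338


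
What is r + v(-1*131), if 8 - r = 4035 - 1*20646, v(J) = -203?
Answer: 16416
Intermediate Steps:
r = 16619 (r = 8 - (4035 - 1*20646) = 8 - (4035 - 20646) = 8 - 1*(-16611) = 8 + 16611 = 16619)
r + v(-1*131) = 16619 - 203 = 16416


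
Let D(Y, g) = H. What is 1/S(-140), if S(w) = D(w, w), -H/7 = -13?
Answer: 1/91 ≈ 0.010989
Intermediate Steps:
H = 91 (H = -7*(-13) = 91)
D(Y, g) = 91
S(w) = 91
1/S(-140) = 1/91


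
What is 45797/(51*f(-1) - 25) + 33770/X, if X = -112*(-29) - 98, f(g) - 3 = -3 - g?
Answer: 14513857/8190 ≈ 1772.1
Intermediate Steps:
f(g) = -g (f(g) = 3 + (-3 - g) = -g)
X = 3150 (X = 3248 - 98 = 3150)
45797/(51*f(-1) - 25) + 33770/X = 45797/(51*(-1*(-1)) - 25) + 33770/3150 = 45797/(51*1 - 25) + 33770*(1/3150) = 45797/(51 - 25) + 3377/315 = 45797/26 + 3377/315 = 14513857/8190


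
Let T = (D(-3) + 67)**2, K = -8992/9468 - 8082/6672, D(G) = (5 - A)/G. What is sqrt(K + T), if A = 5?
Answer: sqrt(863463671610334)/438684 ≈ 66.984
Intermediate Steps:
D(G) = 0 (D(G) = (5 - 1*5)/G = (5 - 5)/G = 0/G = 0)
K = -5688125/2632104 (K = -8992*1/9468 - 8082*1/6672 = -2248/2367 - 1347/1112 = -5688125/2632104 ≈ -2.1611)
T = 4489 (T = (0 + 67)**2 = 67**2 = 4489)
sqrt(K + T) = sqrt(-5688125/2632104 + 4489) = sqrt(11809826731/2632104) = sqrt(863463671610334)/438684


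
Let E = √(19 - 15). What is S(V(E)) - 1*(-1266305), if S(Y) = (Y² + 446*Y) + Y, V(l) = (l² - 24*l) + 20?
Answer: 1256153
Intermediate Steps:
E = 2 (E = √4 = 2)
V(l) = 20 + l² - 24*l
S(Y) = Y² + 447*Y
S(V(E)) - 1*(-1266305) = (20 + 2² - 24*2)*(447 + (20 + 2² - 24*2)) - 1*(-1266305) = (20 + 4 - 48)*(447 + (20 + 4 - 48)) + 1266305 = -24*(447 - 24) + 1266305 = -24*423 + 1266305 = -10152 + 1266305 = 1256153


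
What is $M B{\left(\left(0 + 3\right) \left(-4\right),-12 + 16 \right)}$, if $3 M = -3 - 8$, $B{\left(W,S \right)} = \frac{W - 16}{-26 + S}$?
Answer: $- \frac{14}{3} \approx -4.6667$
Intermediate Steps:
$B{\left(W,S \right)} = \frac{-16 + W}{-26 + S}$
$M = - \frac{11}{3}$ ($M = \frac{-3 - 8}{3} = \frac{1}{3} \left(-11\right) = - \frac{11}{3} \approx -3.6667$)
$M B{\left(\left(0 + 3\right) \left(-4\right),-12 + 16 \right)} = - \frac{11 \frac{-16 + \left(0 + 3\right) \left(-4\right)}{-26 + \left(-12 + 16\right)}}{3} = - \frac{11 \frac{-16 + 3 \left(-4\right)}{-26 + 4}}{3} = - \frac{11 \frac{-16 - 12}{-22}}{3} = - \frac{11 \left(\left(- \frac{1}{22}\right) \left(-28\right)\right)}{3} = \left(- \frac{11}{3}\right) \frac{14}{11} = - \frac{14}{3}$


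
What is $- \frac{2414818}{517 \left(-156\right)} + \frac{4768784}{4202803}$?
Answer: $\frac{43527340091}{1400679618} \approx 31.076$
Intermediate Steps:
$- \frac{2414818}{517 \left(-156\right)} + \frac{4768784}{4202803} = - \frac{2414818}{-80652} + 4768784 \cdot \frac{1}{4202803} = \left(-2414818\right) \left(- \frac{1}{80652}\right) + \frac{4768784}{4202803} = \frac{1207409}{40326} + \frac{4768784}{4202803} = \frac{43527340091}{1400679618}$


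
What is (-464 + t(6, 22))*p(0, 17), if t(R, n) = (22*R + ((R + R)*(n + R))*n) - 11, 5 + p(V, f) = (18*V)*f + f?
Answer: 84588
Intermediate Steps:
p(V, f) = -5 + f + 18*V*f (p(V, f) = -5 + ((18*V)*f + f) = -5 + (18*V*f + f) = -5 + (f + 18*V*f) = -5 + f + 18*V*f)
t(R, n) = -11 + 22*R + 2*R*n*(R + n) (t(R, n) = (22*R + ((2*R)*(R + n))*n) - 11 = (22*R + (2*R*(R + n))*n) - 11 = (22*R + 2*R*n*(R + n)) - 11 = -11 + 22*R + 2*R*n*(R + n))
(-464 + t(6, 22))*p(0, 17) = (-464 + (-11 + 22*6 + 2*6*22² + 2*22*6²))*(-5 + 17 + 18*0*17) = (-464 + (-11 + 132 + 2*6*484 + 2*22*36))*(-5 + 17 + 0) = (-464 + (-11 + 132 + 5808 + 1584))*12 = (-464 + 7513)*12 = 7049*12 = 84588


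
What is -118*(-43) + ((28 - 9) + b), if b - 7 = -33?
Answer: 5067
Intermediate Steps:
b = -26 (b = 7 - 33 = -26)
-118*(-43) + ((28 - 9) + b) = -118*(-43) + ((28 - 9) - 26) = 5074 + (19 - 26) = 5074 - 7 = 5067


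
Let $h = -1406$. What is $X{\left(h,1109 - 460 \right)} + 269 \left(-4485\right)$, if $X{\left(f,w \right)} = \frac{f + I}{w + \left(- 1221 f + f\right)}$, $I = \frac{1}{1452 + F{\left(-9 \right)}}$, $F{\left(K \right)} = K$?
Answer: $- \frac{2987380188650012}{2476143267} \approx -1.2065 \cdot 10^{6}$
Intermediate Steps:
$I = \frac{1}{1443}$ ($I = \frac{1}{1452 - 9} = \frac{1}{1443} \approx 0.000693$)
$X{\left(f,w \right)} = \frac{\frac{1}{1443} + f}{w - 1220 f}$ ($X{\left(f,w \right)} = \frac{f + \frac{1}{1443}}{w + \left(- 1221 f + f\right)} = \frac{\frac{1}{1443} + f}{w - 1220 f}$)
$X{\left(h,1109 - 460 \right)} + 269 \left(-4485\right) = \frac{\frac{1}{1443} - 1406}{\left(1109 - 460\right) - -1715320} + 269 \left(-4485\right) = \frac{1}{\left(1109 - 460\right) + 1715320} \left(- \frac{2028857}{1443}\right) - 1206465 = \frac{1}{649 + 1715320} \left(- \frac{2028857}{1443}\right) - 1206465 = \frac{1}{1715969} \left(- \frac{2028857}{1443}\right) - 1206465 = - \frac{2028857}{2476143267} - 1206465 = - \frac{2987380188650012}{2476143267}$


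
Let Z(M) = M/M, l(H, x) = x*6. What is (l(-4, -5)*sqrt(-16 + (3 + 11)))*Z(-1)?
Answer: -30*I*sqrt(2) ≈ -42.426*I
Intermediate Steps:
l(H, x) = 6*x
Z(M) = 1
(l(-4, -5)*sqrt(-16 + (3 + 11)))*Z(-1) = ((6*(-5))*sqrt(-16 + (3 + 11)))*1 = -30*sqrt(-16 + 14)*1 = -30*I*sqrt(2)*1 = -30*I*sqrt(2)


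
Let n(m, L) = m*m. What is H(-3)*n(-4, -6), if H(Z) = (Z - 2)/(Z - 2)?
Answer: 16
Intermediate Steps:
n(m, L) = m**2
H(Z) = 1 (H(Z) = (-2 + Z)/(-2 + Z) = 1)
H(-3)*n(-4, -6) = 1*(-4)**2 = 1*16 = 16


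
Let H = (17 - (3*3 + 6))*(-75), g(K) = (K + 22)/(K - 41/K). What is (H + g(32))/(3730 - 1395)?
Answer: -145722/2295305 ≈ -0.063487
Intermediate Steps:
g(K) = (22 + K)/(K - 41/K)
H = -150 (H = (17 - (9 + 6))*(-75) = (17 - 1*15)*(-75) = (17 - 15)*(-75) = 2*(-75) = -150)
(H + g(32))/(3730 - 1395) = (-150 + 32*(22 + 32)/(-41 + 32**2))/(3730 - 1395) = (-150 + 32*54/(-41 + 1024))/2335 = (-150 + 32*54/983)*(1/2335) = (-150 + 32*(1/983)*54)*(1/2335) = (-150 + 1728/983)*(1/2335) = -145722/983*1/2335 = -145722/2295305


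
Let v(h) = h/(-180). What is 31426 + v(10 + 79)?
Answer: 5656591/180 ≈ 31426.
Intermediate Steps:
v(h) = -h/180 (v(h) = h*(-1/180) = -h/180)
31426 + v(10 + 79) = 31426 - (10 + 79)/180 = 31426 - 1/180*89 = 31426 - 89/180 = 5656591/180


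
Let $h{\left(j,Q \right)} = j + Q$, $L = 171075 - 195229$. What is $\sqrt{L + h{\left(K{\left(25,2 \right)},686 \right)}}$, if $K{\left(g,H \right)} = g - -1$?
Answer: $i \sqrt{23442} \approx 153.11 i$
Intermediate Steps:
$K{\left(g,H \right)} = 1 + g$ ($K{\left(g,H \right)} = g + 1 = 1 + g$)
$L = -24154$ ($L = 171075 - 195229 = -24154$)
$h{\left(j,Q \right)} = Q + j$
$\sqrt{L + h{\left(K{\left(25,2 \right)},686 \right)}} = \sqrt{-24154 + \left(686 + \left(1 + 25\right)\right)} = \sqrt{-24154 + \left(686 + 26\right)} = \sqrt{-24154 + 712} = \sqrt{-23442} = i \sqrt{23442}$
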